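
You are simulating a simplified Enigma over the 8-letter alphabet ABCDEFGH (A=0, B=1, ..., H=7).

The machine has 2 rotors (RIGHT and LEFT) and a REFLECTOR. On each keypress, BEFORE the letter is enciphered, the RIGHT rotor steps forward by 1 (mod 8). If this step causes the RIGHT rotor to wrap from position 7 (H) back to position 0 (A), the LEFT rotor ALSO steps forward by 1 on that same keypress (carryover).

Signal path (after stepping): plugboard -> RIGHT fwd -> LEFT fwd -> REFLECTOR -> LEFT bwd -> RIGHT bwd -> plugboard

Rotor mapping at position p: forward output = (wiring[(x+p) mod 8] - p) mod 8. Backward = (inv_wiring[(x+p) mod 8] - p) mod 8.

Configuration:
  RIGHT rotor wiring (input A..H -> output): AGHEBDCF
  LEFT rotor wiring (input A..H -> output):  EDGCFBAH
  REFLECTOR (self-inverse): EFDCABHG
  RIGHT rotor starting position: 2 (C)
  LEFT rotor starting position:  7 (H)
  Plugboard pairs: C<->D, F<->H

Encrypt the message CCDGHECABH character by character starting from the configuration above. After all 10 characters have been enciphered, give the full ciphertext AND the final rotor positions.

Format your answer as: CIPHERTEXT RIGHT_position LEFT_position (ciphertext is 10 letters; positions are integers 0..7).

Char 1 ('C'): step: R->3, L=7; C->plug->D->R->H->L->B->refl->F->L'->B->R'->A->plug->A
Char 2 ('C'): step: R->4, L=7; C->plug->D->R->B->L->F->refl->B->L'->H->R'->B->plug->B
Char 3 ('D'): step: R->5, L=7; D->plug->C->R->A->L->A->refl->E->L'->C->R'->F->plug->H
Char 4 ('G'): step: R->6, L=7; G->plug->G->R->D->L->H->refl->G->L'->F->R'->H->plug->F
Char 5 ('H'): step: R->7, L=7; H->plug->F->R->C->L->E->refl->A->L'->A->R'->D->plug->C
Char 6 ('E'): step: R->0, L->0 (L advanced); E->plug->E->R->B->L->D->refl->C->L'->D->R'->F->plug->H
Char 7 ('C'): step: R->1, L=0; C->plug->D->R->A->L->E->refl->A->L'->G->R'->B->plug->B
Char 8 ('A'): step: R->2, L=0; A->plug->A->R->F->L->B->refl->F->L'->E->R'->H->plug->F
Char 9 ('B'): step: R->3, L=0; B->plug->B->R->G->L->A->refl->E->L'->A->R'->C->plug->D
Char 10 ('H'): step: R->4, L=0; H->plug->F->R->C->L->G->refl->H->L'->H->R'->B->plug->B
Final: ciphertext=ABHFCHBFDB, RIGHT=4, LEFT=0

Answer: ABHFCHBFDB 4 0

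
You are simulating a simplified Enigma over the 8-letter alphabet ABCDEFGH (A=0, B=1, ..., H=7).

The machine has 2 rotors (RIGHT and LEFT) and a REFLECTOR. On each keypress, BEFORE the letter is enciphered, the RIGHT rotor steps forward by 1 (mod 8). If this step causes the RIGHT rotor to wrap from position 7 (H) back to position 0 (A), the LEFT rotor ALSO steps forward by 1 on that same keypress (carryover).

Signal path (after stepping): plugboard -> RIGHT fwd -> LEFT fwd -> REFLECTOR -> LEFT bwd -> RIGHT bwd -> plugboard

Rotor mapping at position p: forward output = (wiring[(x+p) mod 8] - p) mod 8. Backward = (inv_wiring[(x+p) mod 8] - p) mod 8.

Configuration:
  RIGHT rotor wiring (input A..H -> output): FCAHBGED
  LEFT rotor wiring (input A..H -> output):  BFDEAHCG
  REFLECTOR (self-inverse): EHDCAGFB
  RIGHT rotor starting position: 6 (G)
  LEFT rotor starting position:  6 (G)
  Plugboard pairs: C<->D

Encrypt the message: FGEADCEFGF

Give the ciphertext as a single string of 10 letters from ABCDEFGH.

Char 1 ('F'): step: R->7, L=6; F->plug->F->R->C->L->D->refl->C->L'->G->R'->B->plug->B
Char 2 ('G'): step: R->0, L->7 (L advanced); G->plug->G->R->E->L->F->refl->G->L'->C->R'->B->plug->B
Char 3 ('E'): step: R->1, L=7; E->plug->E->R->F->L->B->refl->H->L'->A->R'->D->plug->C
Char 4 ('A'): step: R->2, L=7; A->plug->A->R->G->L->A->refl->E->L'->D->R'->G->plug->G
Char 5 ('D'): step: R->3, L=7; D->plug->C->R->D->L->E->refl->A->L'->G->R'->B->plug->B
Char 6 ('C'): step: R->4, L=7; C->plug->D->R->H->L->D->refl->C->L'->B->R'->E->plug->E
Char 7 ('E'): step: R->5, L=7; E->plug->E->R->F->L->B->refl->H->L'->A->R'->D->plug->C
Char 8 ('F'): step: R->6, L=7; F->plug->F->R->B->L->C->refl->D->L'->H->R'->C->plug->D
Char 9 ('G'): step: R->7, L=7; G->plug->G->R->H->L->D->refl->C->L'->B->R'->D->plug->C
Char 10 ('F'): step: R->0, L->0 (L advanced); F->plug->F->R->G->L->C->refl->D->L'->C->R'->B->plug->B

Answer: BBCGBECDCB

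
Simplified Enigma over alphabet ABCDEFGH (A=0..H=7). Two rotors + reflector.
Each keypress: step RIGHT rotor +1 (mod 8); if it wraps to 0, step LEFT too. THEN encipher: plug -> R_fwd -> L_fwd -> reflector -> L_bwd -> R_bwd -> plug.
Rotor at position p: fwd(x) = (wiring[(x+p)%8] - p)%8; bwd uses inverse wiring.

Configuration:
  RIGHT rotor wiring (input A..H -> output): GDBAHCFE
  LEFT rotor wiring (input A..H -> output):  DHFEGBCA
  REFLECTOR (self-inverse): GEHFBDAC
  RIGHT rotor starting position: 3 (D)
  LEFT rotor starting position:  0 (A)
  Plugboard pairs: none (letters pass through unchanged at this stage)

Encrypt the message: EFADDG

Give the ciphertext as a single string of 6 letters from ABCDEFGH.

Char 1 ('E'): step: R->4, L=0; E->plug->E->R->C->L->F->refl->D->L'->A->R'->D->plug->D
Char 2 ('F'): step: R->5, L=0; F->plug->F->R->E->L->G->refl->A->L'->H->R'->C->plug->C
Char 3 ('A'): step: R->6, L=0; A->plug->A->R->H->L->A->refl->G->L'->E->R'->H->plug->H
Char 4 ('D'): step: R->7, L=0; D->plug->D->R->C->L->F->refl->D->L'->A->R'->F->plug->F
Char 5 ('D'): step: R->0, L->1 (L advanced); D->plug->D->R->A->L->G->refl->A->L'->E->R'->H->plug->H
Char 6 ('G'): step: R->1, L=1; G->plug->G->R->D->L->F->refl->D->L'->C->R'->A->plug->A

Answer: DCHFHA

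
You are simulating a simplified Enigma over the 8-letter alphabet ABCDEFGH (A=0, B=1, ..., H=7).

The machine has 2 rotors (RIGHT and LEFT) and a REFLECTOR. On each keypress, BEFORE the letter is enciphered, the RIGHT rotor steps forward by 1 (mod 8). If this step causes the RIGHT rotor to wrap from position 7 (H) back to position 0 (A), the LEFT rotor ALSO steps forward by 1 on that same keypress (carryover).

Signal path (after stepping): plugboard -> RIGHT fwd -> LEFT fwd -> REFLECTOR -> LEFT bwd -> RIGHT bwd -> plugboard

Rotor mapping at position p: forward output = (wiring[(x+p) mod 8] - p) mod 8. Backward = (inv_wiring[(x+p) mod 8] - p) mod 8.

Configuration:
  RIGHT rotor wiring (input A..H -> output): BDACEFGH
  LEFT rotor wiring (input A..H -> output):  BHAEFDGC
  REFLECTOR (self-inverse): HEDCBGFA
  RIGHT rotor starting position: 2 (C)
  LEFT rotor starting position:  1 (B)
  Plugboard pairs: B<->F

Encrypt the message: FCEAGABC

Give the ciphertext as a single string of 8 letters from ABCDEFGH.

Char 1 ('F'): step: R->3, L=1; F->plug->B->R->B->L->H->refl->A->L'->H->R'->A->plug->A
Char 2 ('C'): step: R->4, L=1; C->plug->C->R->C->L->D->refl->C->L'->E->R'->G->plug->G
Char 3 ('E'): step: R->5, L=1; E->plug->E->R->G->L->B->refl->E->L'->D->R'->F->plug->B
Char 4 ('A'): step: R->6, L=1; A->plug->A->R->A->L->G->refl->F->L'->F->R'->D->plug->D
Char 5 ('G'): step: R->7, L=1; G->plug->G->R->G->L->B->refl->E->L'->D->R'->E->plug->E
Char 6 ('A'): step: R->0, L->2 (L advanced); A->plug->A->R->B->L->C->refl->D->L'->C->R'->D->plug->D
Char 7 ('B'): step: R->1, L=2; B->plug->F->R->F->L->A->refl->H->L'->G->R'->G->plug->G
Char 8 ('C'): step: R->2, L=2; C->plug->C->R->C->L->D->refl->C->L'->B->R'->H->plug->H

Answer: AGBDEDGH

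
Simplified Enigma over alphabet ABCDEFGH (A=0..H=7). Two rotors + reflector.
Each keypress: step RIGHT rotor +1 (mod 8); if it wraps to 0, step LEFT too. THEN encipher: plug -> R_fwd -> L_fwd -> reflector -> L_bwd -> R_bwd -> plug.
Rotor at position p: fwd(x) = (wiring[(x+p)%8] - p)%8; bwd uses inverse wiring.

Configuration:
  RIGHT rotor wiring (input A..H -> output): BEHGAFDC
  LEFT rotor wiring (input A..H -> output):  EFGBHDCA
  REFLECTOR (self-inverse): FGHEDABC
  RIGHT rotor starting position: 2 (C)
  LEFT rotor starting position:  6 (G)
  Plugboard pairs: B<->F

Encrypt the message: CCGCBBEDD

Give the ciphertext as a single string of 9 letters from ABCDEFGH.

Char 1 ('C'): step: R->3, L=6; C->plug->C->R->C->L->G->refl->B->L'->G->R'->F->plug->B
Char 2 ('C'): step: R->4, L=6; C->plug->C->R->H->L->F->refl->A->L'->E->R'->A->plug->A
Char 3 ('G'): step: R->5, L=6; G->plug->G->R->B->L->C->refl->H->L'->D->R'->H->plug->H
Char 4 ('C'): step: R->6, L=6; C->plug->C->R->D->L->H->refl->C->L'->B->R'->E->plug->E
Char 5 ('B'): step: R->7, L=6; B->plug->F->R->B->L->C->refl->H->L'->D->R'->A->plug->A
Char 6 ('B'): step: R->0, L->7 (L advanced); B->plug->F->R->F->L->A->refl->F->L'->B->R'->A->plug->A
Char 7 ('E'): step: R->1, L=7; E->plug->E->R->E->L->C->refl->H->L'->D->R'->A->plug->A
Char 8 ('D'): step: R->2, L=7; D->plug->D->R->D->L->H->refl->C->L'->E->R'->B->plug->F
Char 9 ('D'): step: R->3, L=7; D->plug->D->R->A->L->B->refl->G->L'->C->R'->C->plug->C

Answer: BAHEAAAFC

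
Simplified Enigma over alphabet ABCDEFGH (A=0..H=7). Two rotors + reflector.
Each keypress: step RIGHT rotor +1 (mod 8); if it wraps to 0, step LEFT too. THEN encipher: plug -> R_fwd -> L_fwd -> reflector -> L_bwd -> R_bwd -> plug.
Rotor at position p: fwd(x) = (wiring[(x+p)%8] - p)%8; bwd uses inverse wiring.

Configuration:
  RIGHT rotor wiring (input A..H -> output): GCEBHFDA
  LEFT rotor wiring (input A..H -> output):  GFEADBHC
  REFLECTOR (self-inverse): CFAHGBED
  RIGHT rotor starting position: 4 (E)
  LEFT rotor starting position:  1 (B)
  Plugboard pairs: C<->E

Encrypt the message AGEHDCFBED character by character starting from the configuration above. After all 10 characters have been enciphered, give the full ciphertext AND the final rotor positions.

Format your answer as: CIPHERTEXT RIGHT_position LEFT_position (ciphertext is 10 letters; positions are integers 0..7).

Answer: CBHFAFGFFB 6 2

Derivation:
Char 1 ('A'): step: R->5, L=1; A->plug->A->R->A->L->E->refl->G->L'->F->R'->E->plug->C
Char 2 ('G'): step: R->6, L=1; G->plug->G->R->B->L->D->refl->H->L'->C->R'->B->plug->B
Char 3 ('E'): step: R->7, L=1; E->plug->C->R->D->L->C->refl->A->L'->E->R'->H->plug->H
Char 4 ('H'): step: R->0, L->2 (L advanced); H->plug->H->R->A->L->C->refl->A->L'->F->R'->F->plug->F
Char 5 ('D'): step: R->1, L=2; D->plug->D->R->G->L->E->refl->G->L'->B->R'->A->plug->A
Char 6 ('C'): step: R->2, L=2; C->plug->E->R->B->L->G->refl->E->L'->G->R'->F->plug->F
Char 7 ('F'): step: R->3, L=2; F->plug->F->R->D->L->H->refl->D->L'->H->R'->G->plug->G
Char 8 ('B'): step: R->4, L=2; B->plug->B->R->B->L->G->refl->E->L'->G->R'->F->plug->F
Char 9 ('E'): step: R->5, L=2; E->plug->C->R->D->L->H->refl->D->L'->H->R'->F->plug->F
Char 10 ('D'): step: R->6, L=2; D->plug->D->R->E->L->F->refl->B->L'->C->R'->B->plug->B
Final: ciphertext=CBHFAFGFFB, RIGHT=6, LEFT=2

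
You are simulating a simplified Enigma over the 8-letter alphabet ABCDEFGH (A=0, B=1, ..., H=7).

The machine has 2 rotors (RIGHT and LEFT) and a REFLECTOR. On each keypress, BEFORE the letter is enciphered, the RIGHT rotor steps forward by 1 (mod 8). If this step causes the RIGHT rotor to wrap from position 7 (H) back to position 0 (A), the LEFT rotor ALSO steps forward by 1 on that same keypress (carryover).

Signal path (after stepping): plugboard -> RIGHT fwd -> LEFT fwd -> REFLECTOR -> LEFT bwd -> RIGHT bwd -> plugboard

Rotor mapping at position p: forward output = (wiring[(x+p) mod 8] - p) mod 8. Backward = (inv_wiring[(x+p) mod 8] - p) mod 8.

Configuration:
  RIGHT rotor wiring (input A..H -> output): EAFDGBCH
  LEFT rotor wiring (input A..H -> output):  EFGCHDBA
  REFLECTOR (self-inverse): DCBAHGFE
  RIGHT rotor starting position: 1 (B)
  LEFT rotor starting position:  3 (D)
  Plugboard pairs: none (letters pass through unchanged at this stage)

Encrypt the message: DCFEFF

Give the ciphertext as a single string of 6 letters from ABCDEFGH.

Answer: GGDACG

Derivation:
Char 1 ('D'): step: R->2, L=3; D->plug->D->R->H->L->D->refl->A->L'->C->R'->G->plug->G
Char 2 ('C'): step: R->3, L=3; C->plug->C->R->G->L->C->refl->B->L'->F->R'->G->plug->G
Char 3 ('F'): step: R->4, L=3; F->plug->F->R->E->L->F->refl->G->L'->D->R'->D->plug->D
Char 4 ('E'): step: R->5, L=3; E->plug->E->R->D->L->G->refl->F->L'->E->R'->A->plug->A
Char 5 ('F'): step: R->6, L=3; F->plug->F->R->F->L->B->refl->C->L'->G->R'->C->plug->C
Char 6 ('F'): step: R->7, L=3; F->plug->F->R->H->L->D->refl->A->L'->C->R'->G->plug->G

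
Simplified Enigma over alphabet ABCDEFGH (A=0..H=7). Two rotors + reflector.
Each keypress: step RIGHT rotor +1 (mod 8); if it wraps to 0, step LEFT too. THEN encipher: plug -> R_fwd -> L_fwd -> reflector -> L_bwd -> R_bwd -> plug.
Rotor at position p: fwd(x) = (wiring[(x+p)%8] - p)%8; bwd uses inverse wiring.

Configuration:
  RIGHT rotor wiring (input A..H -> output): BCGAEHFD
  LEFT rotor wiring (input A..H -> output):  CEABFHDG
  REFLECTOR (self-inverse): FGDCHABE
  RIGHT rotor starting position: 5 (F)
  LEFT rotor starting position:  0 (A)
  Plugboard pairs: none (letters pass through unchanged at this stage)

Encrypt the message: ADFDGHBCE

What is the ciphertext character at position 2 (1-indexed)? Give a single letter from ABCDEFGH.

Char 1 ('A'): step: R->6, L=0; A->plug->A->R->H->L->G->refl->B->L'->D->R'->C->plug->C
Char 2 ('D'): step: R->7, L=0; D->plug->D->R->H->L->G->refl->B->L'->D->R'->C->plug->C

C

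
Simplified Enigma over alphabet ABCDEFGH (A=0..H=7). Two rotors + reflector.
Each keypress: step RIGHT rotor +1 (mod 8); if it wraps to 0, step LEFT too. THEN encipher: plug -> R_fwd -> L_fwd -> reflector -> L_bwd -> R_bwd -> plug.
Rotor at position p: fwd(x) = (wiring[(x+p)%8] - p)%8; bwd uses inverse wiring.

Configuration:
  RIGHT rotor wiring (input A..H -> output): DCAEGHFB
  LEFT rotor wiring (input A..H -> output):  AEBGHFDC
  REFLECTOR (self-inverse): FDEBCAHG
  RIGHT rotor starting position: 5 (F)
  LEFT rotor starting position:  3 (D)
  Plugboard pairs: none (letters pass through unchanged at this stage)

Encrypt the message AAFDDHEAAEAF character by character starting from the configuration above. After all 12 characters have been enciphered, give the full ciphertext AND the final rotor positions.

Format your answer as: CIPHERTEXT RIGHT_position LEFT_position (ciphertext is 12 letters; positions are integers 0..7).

Answer: DDDEAEGFDHEA 1 5

Derivation:
Char 1 ('A'): step: R->6, L=3; A->plug->A->R->H->L->G->refl->H->L'->E->R'->D->plug->D
Char 2 ('A'): step: R->7, L=3; A->plug->A->R->C->L->C->refl->E->L'->B->R'->D->plug->D
Char 3 ('F'): step: R->0, L->4 (L advanced); F->plug->F->R->H->L->C->refl->E->L'->E->R'->D->plug->D
Char 4 ('D'): step: R->1, L=4; D->plug->D->R->F->L->A->refl->F->L'->G->R'->E->plug->E
Char 5 ('D'): step: R->2, L=4; D->plug->D->R->F->L->A->refl->F->L'->G->R'->A->plug->A
Char 6 ('H'): step: R->3, L=4; H->plug->H->R->F->L->A->refl->F->L'->G->R'->E->plug->E
Char 7 ('E'): step: R->4, L=4; E->plug->E->R->H->L->C->refl->E->L'->E->R'->G->plug->G
Char 8 ('A'): step: R->5, L=4; A->plug->A->R->C->L->H->refl->G->L'->D->R'->F->plug->F
Char 9 ('A'): step: R->6, L=4; A->plug->A->R->H->L->C->refl->E->L'->E->R'->D->plug->D
Char 10 ('E'): step: R->7, L=4; E->plug->E->R->F->L->A->refl->F->L'->G->R'->H->plug->H
Char 11 ('A'): step: R->0, L->5 (L advanced); A->plug->A->R->D->L->D->refl->B->L'->G->R'->E->plug->E
Char 12 ('F'): step: R->1, L=5; F->plug->F->R->E->L->H->refl->G->L'->B->R'->A->plug->A
Final: ciphertext=DDDEAEGFDHEA, RIGHT=1, LEFT=5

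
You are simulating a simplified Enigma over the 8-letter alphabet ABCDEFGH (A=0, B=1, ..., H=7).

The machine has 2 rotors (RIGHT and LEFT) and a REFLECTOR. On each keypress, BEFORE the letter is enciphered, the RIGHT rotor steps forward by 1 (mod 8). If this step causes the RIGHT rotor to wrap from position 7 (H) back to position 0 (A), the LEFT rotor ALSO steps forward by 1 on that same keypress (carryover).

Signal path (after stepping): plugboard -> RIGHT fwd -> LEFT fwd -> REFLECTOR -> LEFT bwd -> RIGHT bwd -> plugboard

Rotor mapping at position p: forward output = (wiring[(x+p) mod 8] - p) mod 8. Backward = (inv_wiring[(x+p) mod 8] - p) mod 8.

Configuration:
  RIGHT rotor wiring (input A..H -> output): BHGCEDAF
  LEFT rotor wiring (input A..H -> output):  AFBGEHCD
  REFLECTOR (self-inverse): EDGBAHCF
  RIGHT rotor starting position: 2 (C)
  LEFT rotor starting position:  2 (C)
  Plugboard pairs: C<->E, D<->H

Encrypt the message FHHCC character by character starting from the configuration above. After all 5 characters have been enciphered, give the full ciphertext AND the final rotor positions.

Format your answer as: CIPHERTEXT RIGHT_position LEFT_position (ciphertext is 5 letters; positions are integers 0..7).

Answer: CEFEE 7 2

Derivation:
Char 1 ('F'): step: R->3, L=2; F->plug->F->R->G->L->G->refl->C->L'->C->R'->E->plug->C
Char 2 ('H'): step: R->4, L=2; H->plug->D->R->B->L->E->refl->A->L'->E->R'->C->plug->E
Char 3 ('H'): step: R->5, L=2; H->plug->D->R->E->L->A->refl->E->L'->B->R'->F->plug->F
Char 4 ('C'): step: R->6, L=2; C->plug->E->R->A->L->H->refl->F->L'->D->R'->C->plug->E
Char 5 ('C'): step: R->7, L=2; C->plug->E->R->D->L->F->refl->H->L'->A->R'->C->plug->E
Final: ciphertext=CEFEE, RIGHT=7, LEFT=2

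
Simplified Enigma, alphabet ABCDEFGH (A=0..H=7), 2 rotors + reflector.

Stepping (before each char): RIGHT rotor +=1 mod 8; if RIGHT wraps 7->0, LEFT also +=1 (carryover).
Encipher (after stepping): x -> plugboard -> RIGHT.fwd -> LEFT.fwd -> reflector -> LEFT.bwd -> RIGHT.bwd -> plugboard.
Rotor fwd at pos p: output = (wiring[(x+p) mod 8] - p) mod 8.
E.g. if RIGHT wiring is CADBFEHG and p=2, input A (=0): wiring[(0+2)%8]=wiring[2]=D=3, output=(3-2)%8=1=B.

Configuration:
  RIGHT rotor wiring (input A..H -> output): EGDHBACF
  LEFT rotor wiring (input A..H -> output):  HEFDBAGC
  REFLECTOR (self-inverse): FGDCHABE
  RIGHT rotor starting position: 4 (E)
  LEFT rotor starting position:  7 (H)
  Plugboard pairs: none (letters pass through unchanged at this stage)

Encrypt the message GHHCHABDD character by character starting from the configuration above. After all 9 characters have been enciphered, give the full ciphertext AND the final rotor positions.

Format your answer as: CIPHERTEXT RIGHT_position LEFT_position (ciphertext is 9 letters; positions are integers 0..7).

Answer: EFADEEAEA 5 0

Derivation:
Char 1 ('G'): step: R->5, L=7; G->plug->G->R->C->L->F->refl->A->L'->B->R'->E->plug->E
Char 2 ('H'): step: R->6, L=7; H->plug->H->R->C->L->F->refl->A->L'->B->R'->F->plug->F
Char 3 ('H'): step: R->7, L=7; H->plug->H->R->D->L->G->refl->B->L'->G->R'->A->plug->A
Char 4 ('C'): step: R->0, L->0 (L advanced); C->plug->C->R->D->L->D->refl->C->L'->H->R'->D->plug->D
Char 5 ('H'): step: R->1, L=0; H->plug->H->R->D->L->D->refl->C->L'->H->R'->E->plug->E
Char 6 ('A'): step: R->2, L=0; A->plug->A->R->B->L->E->refl->H->L'->A->R'->E->plug->E
Char 7 ('B'): step: R->3, L=0; B->plug->B->R->G->L->G->refl->B->L'->E->R'->A->plug->A
Char 8 ('D'): step: R->4, L=0; D->plug->D->R->B->L->E->refl->H->L'->A->R'->E->plug->E
Char 9 ('D'): step: R->5, L=0; D->plug->D->R->H->L->C->refl->D->L'->D->R'->A->plug->A
Final: ciphertext=EFADEEAEA, RIGHT=5, LEFT=0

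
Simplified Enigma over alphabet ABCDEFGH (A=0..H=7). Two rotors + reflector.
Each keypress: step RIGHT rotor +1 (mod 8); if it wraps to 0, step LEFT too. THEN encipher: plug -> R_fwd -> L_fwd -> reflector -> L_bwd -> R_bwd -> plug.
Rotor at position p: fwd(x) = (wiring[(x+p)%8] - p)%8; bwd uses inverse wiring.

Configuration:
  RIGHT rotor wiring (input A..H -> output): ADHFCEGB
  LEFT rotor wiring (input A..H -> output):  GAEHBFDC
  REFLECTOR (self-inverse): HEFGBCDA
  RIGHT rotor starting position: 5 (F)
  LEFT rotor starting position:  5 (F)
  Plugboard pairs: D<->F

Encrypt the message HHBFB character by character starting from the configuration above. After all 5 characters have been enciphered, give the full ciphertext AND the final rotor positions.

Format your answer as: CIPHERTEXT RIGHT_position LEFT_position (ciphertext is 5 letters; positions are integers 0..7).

Char 1 ('H'): step: R->6, L=5; H->plug->H->R->G->L->C->refl->F->L'->C->R'->C->plug->C
Char 2 ('H'): step: R->7, L=5; H->plug->H->R->H->L->E->refl->B->L'->D->R'->F->plug->D
Char 3 ('B'): step: R->0, L->6 (L advanced); B->plug->B->R->D->L->C->refl->F->L'->A->R'->A->plug->A
Char 4 ('F'): step: R->1, L=6; F->plug->D->R->B->L->E->refl->B->L'->F->R'->F->plug->D
Char 5 ('B'): step: R->2, L=6; B->plug->B->R->D->L->C->refl->F->L'->A->R'->C->plug->C
Final: ciphertext=CDADC, RIGHT=2, LEFT=6

Answer: CDADC 2 6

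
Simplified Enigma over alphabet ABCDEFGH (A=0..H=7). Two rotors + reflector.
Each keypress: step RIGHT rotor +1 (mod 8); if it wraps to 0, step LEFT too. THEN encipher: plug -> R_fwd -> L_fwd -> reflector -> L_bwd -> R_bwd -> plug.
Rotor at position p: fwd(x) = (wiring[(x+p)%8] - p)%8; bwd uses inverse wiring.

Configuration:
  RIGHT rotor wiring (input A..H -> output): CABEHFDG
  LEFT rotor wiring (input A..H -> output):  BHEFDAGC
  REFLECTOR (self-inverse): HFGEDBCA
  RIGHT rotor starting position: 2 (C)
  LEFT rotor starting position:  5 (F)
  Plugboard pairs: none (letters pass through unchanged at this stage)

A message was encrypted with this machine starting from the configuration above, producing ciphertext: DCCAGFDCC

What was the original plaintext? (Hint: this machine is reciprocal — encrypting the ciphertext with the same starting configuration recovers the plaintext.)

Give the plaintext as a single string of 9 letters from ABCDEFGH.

Char 1 ('D'): step: R->3, L=5; D->plug->D->R->A->L->D->refl->E->L'->D->R'->E->plug->E
Char 2 ('C'): step: R->4, L=5; C->plug->C->R->H->L->G->refl->C->L'->E->R'->F->plug->F
Char 3 ('C'): step: R->5, L=5; C->plug->C->R->B->L->B->refl->F->L'->C->R'->H->plug->H
Char 4 ('A'): step: R->6, L=5; A->plug->A->R->F->L->H->refl->A->L'->G->R'->F->plug->F
Char 5 ('G'): step: R->7, L=5; G->plug->G->R->G->L->A->refl->H->L'->F->R'->E->plug->E
Char 6 ('F'): step: R->0, L->6 (L advanced); F->plug->F->R->F->L->H->refl->A->L'->A->R'->B->plug->B
Char 7 ('D'): step: R->1, L=6; D->plug->D->R->G->L->F->refl->B->L'->D->R'->C->plug->C
Char 8 ('C'): step: R->2, L=6; C->plug->C->R->F->L->H->refl->A->L'->A->R'->G->plug->G
Char 9 ('C'): step: R->3, L=6; C->plug->C->R->C->L->D->refl->E->L'->B->R'->A->plug->A

Answer: EFHFEBCGA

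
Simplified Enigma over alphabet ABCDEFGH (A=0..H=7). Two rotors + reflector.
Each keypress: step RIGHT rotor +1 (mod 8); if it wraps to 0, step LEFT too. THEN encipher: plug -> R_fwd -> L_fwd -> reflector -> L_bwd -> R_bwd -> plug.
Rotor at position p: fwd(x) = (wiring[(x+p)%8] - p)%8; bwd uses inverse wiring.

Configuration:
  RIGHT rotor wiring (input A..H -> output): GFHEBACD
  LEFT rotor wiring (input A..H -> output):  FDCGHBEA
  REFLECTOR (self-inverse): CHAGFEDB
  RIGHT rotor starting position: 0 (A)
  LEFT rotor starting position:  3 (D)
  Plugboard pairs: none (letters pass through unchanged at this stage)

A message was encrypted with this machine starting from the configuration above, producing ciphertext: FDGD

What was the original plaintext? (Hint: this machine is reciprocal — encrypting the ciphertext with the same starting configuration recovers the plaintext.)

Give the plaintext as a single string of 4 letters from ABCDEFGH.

Char 1 ('F'): step: R->1, L=3; F->plug->F->R->B->L->E->refl->F->L'->E->R'->A->plug->A
Char 2 ('D'): step: R->2, L=3; D->plug->D->R->G->L->A->refl->C->L'->F->R'->A->plug->A
Char 3 ('G'): step: R->3, L=3; G->plug->G->R->C->L->G->refl->D->L'->A->R'->E->plug->E
Char 4 ('D'): step: R->4, L=3; D->plug->D->R->H->L->H->refl->B->L'->D->R'->G->plug->G

Answer: AAEG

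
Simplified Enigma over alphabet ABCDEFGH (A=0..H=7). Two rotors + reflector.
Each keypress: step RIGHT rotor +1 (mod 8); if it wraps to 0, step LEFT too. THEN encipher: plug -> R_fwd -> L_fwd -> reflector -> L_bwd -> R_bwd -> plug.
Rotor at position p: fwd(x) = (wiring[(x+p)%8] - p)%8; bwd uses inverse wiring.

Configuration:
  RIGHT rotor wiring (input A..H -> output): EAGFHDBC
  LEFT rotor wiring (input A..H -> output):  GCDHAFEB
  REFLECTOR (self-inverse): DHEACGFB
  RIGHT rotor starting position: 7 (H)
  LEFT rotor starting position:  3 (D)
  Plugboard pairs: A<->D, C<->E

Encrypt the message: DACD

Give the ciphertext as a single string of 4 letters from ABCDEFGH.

Answer: BGGC

Derivation:
Char 1 ('D'): step: R->0, L->4 (L advanced); D->plug->A->R->E->L->C->refl->E->L'->A->R'->B->plug->B
Char 2 ('A'): step: R->1, L=4; A->plug->D->R->G->L->H->refl->B->L'->B->R'->G->plug->G
Char 3 ('C'): step: R->2, L=4; C->plug->E->R->H->L->D->refl->A->L'->C->R'->G->plug->G
Char 4 ('D'): step: R->3, L=4; D->plug->A->R->C->L->A->refl->D->L'->H->R'->E->plug->C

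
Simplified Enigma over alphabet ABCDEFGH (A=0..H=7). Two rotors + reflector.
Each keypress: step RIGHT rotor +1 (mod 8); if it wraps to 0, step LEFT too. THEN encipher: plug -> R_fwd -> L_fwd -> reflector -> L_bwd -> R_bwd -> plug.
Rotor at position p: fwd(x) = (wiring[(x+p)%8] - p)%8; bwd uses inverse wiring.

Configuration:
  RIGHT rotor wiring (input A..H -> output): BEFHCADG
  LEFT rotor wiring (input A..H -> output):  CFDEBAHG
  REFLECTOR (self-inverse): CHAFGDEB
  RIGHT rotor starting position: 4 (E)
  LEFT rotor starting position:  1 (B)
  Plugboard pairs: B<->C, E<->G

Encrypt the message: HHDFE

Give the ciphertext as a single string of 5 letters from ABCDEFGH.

Answer: FDCGA

Derivation:
Char 1 ('H'): step: R->5, L=1; H->plug->H->R->F->L->G->refl->E->L'->A->R'->F->plug->F
Char 2 ('H'): step: R->6, L=1; H->plug->H->R->C->L->D->refl->F->L'->G->R'->D->plug->D
Char 3 ('D'): step: R->7, L=1; D->plug->D->R->G->L->F->refl->D->L'->C->R'->B->plug->C
Char 4 ('F'): step: R->0, L->2 (L advanced); F->plug->F->R->A->L->B->refl->H->L'->C->R'->E->plug->G
Char 5 ('E'): step: R->1, L=2; E->plug->G->R->F->L->E->refl->G->L'->D->R'->A->plug->A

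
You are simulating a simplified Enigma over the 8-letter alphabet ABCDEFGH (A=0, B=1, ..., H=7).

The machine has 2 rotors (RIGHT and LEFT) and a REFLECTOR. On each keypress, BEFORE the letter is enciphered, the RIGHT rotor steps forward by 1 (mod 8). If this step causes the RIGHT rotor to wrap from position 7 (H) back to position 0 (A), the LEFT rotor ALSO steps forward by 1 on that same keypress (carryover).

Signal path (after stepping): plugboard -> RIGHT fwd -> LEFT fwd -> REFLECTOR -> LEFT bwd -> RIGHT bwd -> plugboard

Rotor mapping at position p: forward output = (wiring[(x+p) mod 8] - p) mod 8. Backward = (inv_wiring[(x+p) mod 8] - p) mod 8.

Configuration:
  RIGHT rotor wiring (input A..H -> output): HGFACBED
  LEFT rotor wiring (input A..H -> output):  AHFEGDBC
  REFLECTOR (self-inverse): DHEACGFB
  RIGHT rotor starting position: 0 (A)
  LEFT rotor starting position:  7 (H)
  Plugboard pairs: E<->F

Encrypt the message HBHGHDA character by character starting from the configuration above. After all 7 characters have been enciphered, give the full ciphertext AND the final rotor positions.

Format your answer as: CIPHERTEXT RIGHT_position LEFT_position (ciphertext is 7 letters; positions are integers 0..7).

Char 1 ('H'): step: R->1, L=7; H->plug->H->R->G->L->E->refl->C->L'->H->R'->C->plug->C
Char 2 ('B'): step: R->2, L=7; B->plug->B->R->G->L->E->refl->C->L'->H->R'->D->plug->D
Char 3 ('H'): step: R->3, L=7; H->plug->H->R->C->L->A->refl->D->L'->A->R'->E->plug->F
Char 4 ('G'): step: R->4, L=7; G->plug->G->R->B->L->B->refl->H->L'->F->R'->B->plug->B
Char 5 ('H'): step: R->5, L=7; H->plug->H->R->F->L->H->refl->B->L'->B->R'->E->plug->F
Char 6 ('D'): step: R->6, L=7; D->plug->D->R->A->L->D->refl->A->L'->C->R'->F->plug->E
Char 7 ('A'): step: R->7, L=7; A->plug->A->R->E->L->F->refl->G->L'->D->R'->F->plug->E
Final: ciphertext=CDFBFEE, RIGHT=7, LEFT=7

Answer: CDFBFEE 7 7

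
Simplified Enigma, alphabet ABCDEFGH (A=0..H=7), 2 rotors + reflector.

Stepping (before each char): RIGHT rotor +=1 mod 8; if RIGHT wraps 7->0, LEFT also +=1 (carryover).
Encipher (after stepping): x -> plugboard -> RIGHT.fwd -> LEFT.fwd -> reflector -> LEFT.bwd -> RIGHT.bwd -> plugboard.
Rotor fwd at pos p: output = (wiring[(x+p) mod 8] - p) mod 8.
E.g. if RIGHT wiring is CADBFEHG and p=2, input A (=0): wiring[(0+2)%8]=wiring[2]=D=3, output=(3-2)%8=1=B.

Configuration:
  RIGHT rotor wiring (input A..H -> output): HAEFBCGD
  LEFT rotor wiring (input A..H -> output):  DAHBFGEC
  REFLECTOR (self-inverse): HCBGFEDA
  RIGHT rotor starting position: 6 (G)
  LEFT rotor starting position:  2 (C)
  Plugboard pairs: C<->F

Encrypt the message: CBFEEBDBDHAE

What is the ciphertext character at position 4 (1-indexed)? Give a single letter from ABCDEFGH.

Char 1 ('C'): step: R->7, L=2; C->plug->F->R->C->L->D->refl->G->L'->H->R'->H->plug->H
Char 2 ('B'): step: R->0, L->3 (L advanced); B->plug->B->R->A->L->G->refl->D->L'->C->R'->F->plug->C
Char 3 ('F'): step: R->1, L=3; F->plug->C->R->E->L->H->refl->A->L'->F->R'->F->plug->C
Char 4 ('E'): step: R->2, L=3; E->plug->E->R->E->L->H->refl->A->L'->F->R'->G->plug->G

G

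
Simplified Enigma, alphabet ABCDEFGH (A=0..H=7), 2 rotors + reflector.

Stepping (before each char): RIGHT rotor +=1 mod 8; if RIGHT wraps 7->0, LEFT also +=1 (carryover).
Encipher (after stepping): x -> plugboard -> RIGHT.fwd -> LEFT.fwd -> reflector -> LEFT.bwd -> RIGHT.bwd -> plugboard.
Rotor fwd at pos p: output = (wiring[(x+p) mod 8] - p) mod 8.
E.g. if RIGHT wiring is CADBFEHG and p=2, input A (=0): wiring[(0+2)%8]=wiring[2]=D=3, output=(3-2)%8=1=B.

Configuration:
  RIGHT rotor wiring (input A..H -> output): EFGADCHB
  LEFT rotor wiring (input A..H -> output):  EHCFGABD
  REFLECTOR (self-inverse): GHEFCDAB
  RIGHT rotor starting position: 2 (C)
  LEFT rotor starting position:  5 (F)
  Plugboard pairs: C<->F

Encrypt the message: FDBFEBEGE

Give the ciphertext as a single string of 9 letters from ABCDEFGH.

Answer: HEHCCEGBG

Derivation:
Char 1 ('F'): step: R->3, L=5; F->plug->C->R->H->L->B->refl->H->L'->D->R'->H->plug->H
Char 2 ('D'): step: R->4, L=5; D->plug->D->R->F->L->F->refl->D->L'->A->R'->E->plug->E
Char 3 ('B'): step: R->5, L=5; B->plug->B->R->C->L->G->refl->A->L'->G->R'->H->plug->H
Char 4 ('F'): step: R->6, L=5; F->plug->C->R->G->L->A->refl->G->L'->C->R'->F->plug->C
Char 5 ('E'): step: R->7, L=5; E->plug->E->R->B->L->E->refl->C->L'->E->R'->F->plug->C
Char 6 ('B'): step: R->0, L->6 (L advanced); B->plug->B->R->F->L->H->refl->B->L'->D->R'->E->plug->E
Char 7 ('E'): step: R->1, L=6; E->plug->E->R->B->L->F->refl->D->L'->A->R'->G->plug->G
Char 8 ('G'): step: R->2, L=6; G->plug->G->R->C->L->G->refl->A->L'->G->R'->B->plug->B
Char 9 ('E'): step: R->3, L=6; E->plug->E->R->G->L->A->refl->G->L'->C->R'->G->plug->G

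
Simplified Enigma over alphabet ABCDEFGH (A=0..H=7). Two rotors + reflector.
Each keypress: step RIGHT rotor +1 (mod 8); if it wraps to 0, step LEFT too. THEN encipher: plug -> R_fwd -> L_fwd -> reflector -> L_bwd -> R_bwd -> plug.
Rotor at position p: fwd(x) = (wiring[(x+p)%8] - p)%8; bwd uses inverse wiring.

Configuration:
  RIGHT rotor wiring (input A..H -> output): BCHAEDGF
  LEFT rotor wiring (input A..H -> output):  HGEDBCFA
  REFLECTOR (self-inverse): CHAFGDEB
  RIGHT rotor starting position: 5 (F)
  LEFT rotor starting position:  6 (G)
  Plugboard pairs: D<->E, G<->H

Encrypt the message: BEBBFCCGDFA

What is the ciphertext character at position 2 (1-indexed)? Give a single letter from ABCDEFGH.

Char 1 ('B'): step: R->6, L=6; B->plug->B->R->H->L->E->refl->G->L'->E->R'->D->plug->E
Char 2 ('E'): step: R->7, L=6; E->plug->D->R->A->L->H->refl->B->L'->C->R'->B->plug->B

B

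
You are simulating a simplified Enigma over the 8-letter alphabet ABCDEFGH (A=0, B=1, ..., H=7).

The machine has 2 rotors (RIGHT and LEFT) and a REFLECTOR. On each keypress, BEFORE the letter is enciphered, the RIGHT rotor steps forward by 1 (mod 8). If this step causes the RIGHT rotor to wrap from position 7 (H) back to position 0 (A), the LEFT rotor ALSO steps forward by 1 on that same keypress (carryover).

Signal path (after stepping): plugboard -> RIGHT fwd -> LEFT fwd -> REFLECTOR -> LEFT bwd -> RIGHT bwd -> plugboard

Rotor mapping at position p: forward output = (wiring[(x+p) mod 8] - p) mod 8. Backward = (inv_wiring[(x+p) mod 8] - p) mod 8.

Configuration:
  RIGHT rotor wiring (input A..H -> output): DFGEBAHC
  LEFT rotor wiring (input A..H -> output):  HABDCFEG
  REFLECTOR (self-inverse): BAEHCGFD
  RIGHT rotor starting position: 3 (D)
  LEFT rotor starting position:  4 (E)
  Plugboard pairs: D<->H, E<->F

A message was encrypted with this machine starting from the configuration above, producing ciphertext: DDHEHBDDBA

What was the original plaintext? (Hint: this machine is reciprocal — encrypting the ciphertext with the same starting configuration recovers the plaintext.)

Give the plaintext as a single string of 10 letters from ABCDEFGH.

Char 1 ('D'): step: R->4, L=4; D->plug->H->R->A->L->G->refl->F->L'->G->R'->D->plug->H
Char 2 ('D'): step: R->5, L=4; D->plug->H->R->E->L->D->refl->H->L'->H->R'->G->plug->G
Char 3 ('H'): step: R->6, L=4; H->plug->D->R->H->L->H->refl->D->L'->E->R'->B->plug->B
Char 4 ('E'): step: R->7, L=4; E->plug->F->R->C->L->A->refl->B->L'->B->R'->G->plug->G
Char 5 ('H'): step: R->0, L->5 (L advanced); H->plug->D->R->E->L->D->refl->H->L'->B->R'->E->plug->F
Char 6 ('B'): step: R->1, L=5; B->plug->B->R->F->L->E->refl->C->L'->D->R'->C->plug->C
Char 7 ('D'): step: R->2, L=5; D->plug->H->R->D->L->C->refl->E->L'->F->R'->E->plug->F
Char 8 ('D'): step: R->3, L=5; D->plug->H->R->D->L->C->refl->E->L'->F->R'->C->plug->C
Char 9 ('B'): step: R->4, L=5; B->plug->B->R->E->L->D->refl->H->L'->B->R'->F->plug->E
Char 10 ('A'): step: R->5, L=5; A->plug->A->R->D->L->C->refl->E->L'->F->R'->C->plug->C

Answer: HGBGFCFCEC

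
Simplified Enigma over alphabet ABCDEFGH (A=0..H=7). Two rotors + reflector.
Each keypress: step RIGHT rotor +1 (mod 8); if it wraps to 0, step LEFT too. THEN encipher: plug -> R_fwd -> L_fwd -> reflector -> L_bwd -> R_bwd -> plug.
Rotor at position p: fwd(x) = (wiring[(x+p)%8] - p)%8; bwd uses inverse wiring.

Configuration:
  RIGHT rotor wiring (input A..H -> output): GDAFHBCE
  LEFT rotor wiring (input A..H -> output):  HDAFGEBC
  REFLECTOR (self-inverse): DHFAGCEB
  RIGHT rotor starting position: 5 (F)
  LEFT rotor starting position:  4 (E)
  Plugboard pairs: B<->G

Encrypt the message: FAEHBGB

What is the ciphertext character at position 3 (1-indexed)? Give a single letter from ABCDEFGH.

Char 1 ('F'): step: R->6, L=4; F->plug->F->R->H->L->B->refl->H->L'->F->R'->D->plug->D
Char 2 ('A'): step: R->7, L=4; A->plug->A->R->F->L->H->refl->B->L'->H->R'->B->plug->G
Char 3 ('E'): step: R->0, L->5 (L advanced); E->plug->E->R->H->L->B->refl->H->L'->A->R'->C->plug->C

C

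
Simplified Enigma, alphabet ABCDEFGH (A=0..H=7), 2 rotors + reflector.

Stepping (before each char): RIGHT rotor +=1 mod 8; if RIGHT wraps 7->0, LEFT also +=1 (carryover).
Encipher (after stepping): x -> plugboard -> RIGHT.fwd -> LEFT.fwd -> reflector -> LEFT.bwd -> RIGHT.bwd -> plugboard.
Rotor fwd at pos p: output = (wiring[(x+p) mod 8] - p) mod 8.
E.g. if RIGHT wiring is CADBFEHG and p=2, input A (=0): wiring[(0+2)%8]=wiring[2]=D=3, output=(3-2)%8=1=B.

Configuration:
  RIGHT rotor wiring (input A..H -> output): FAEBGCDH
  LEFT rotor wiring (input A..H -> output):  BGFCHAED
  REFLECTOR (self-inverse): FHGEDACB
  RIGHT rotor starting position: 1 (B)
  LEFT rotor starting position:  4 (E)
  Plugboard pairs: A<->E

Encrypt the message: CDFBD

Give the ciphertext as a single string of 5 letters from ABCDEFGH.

Answer: EHEAH

Derivation:
Char 1 ('C'): step: R->2, L=4; C->plug->C->R->E->L->F->refl->A->L'->C->R'->A->plug->E
Char 2 ('D'): step: R->3, L=4; D->plug->D->R->A->L->D->refl->E->L'->B->R'->H->plug->H
Char 3 ('F'): step: R->4, L=4; F->plug->F->R->E->L->F->refl->A->L'->C->R'->A->plug->E
Char 4 ('B'): step: R->5, L=4; B->plug->B->R->G->L->B->refl->H->L'->D->R'->E->plug->A
Char 5 ('D'): step: R->6, L=4; D->plug->D->R->C->L->A->refl->F->L'->E->R'->H->plug->H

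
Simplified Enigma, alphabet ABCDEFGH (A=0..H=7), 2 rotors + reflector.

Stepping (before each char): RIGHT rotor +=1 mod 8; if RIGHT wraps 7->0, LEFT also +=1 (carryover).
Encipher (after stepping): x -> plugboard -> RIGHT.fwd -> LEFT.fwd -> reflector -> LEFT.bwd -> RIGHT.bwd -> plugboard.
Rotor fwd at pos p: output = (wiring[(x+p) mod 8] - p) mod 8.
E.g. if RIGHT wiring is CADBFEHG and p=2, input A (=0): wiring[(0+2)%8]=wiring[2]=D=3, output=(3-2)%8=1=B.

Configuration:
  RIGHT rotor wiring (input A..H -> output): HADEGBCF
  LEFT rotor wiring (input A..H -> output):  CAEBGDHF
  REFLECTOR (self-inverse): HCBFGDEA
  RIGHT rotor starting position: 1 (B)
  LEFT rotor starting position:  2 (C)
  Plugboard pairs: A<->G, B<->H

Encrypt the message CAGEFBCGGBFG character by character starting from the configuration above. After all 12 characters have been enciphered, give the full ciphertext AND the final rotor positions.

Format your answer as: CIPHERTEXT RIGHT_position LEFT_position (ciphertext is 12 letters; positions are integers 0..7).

Char 1 ('C'): step: R->2, L=2; C->plug->C->R->E->L->F->refl->D->L'->F->R'->G->plug->A
Char 2 ('A'): step: R->3, L=2; A->plug->G->R->F->L->D->refl->F->L'->E->R'->F->plug->F
Char 3 ('G'): step: R->4, L=2; G->plug->A->R->C->L->E->refl->G->L'->H->R'->G->plug->A
Char 4 ('E'): step: R->5, L=2; E->plug->E->R->D->L->B->refl->C->L'->A->R'->C->plug->C
Char 5 ('F'): step: R->6, L=2; F->plug->F->R->G->L->A->refl->H->L'->B->R'->C->plug->C
Char 6 ('B'): step: R->7, L=2; B->plug->H->R->D->L->B->refl->C->L'->A->R'->B->plug->H
Char 7 ('C'): step: R->0, L->3 (L advanced); C->plug->C->R->D->L->E->refl->G->L'->A->R'->B->plug->H
Char 8 ('G'): step: R->1, L=3; G->plug->A->R->H->L->B->refl->C->L'->E->R'->G->plug->A
Char 9 ('G'): step: R->2, L=3; G->plug->A->R->B->L->D->refl->F->L'->G->R'->H->plug->B
Char 10 ('B'): step: R->3, L=3; B->plug->H->R->A->L->G->refl->E->L'->D->R'->B->plug->H
Char 11 ('F'): step: R->4, L=3; F->plug->F->R->E->L->C->refl->B->L'->H->R'->G->plug->A
Char 12 ('G'): step: R->5, L=3; G->plug->A->R->E->L->C->refl->B->L'->H->R'->G->plug->A
Final: ciphertext=AFACCHHABHAA, RIGHT=5, LEFT=3

Answer: AFACCHHABHAA 5 3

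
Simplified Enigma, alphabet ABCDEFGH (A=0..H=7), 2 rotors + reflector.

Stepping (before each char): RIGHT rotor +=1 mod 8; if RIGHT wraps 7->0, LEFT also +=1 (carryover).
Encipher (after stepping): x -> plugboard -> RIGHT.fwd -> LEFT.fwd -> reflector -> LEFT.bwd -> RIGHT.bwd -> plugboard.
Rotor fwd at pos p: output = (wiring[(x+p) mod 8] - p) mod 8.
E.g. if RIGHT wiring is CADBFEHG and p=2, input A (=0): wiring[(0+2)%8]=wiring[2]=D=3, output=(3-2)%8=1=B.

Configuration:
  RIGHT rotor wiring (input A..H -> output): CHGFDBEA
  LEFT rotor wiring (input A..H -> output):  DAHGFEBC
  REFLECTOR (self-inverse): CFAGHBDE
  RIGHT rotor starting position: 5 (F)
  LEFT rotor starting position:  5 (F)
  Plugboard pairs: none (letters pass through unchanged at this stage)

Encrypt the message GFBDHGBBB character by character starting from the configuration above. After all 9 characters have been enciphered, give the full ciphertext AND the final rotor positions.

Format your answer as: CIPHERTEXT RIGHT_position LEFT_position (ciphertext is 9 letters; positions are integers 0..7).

Answer: FBHCBAFGC 6 6

Derivation:
Char 1 ('G'): step: R->6, L=5; G->plug->G->R->F->L->C->refl->A->L'->H->R'->F->plug->F
Char 2 ('F'): step: R->7, L=5; F->plug->F->R->E->L->D->refl->G->L'->D->R'->B->plug->B
Char 3 ('B'): step: R->0, L->6 (L advanced); B->plug->B->R->H->L->G->refl->D->L'->A->R'->H->plug->H
Char 4 ('D'): step: R->1, L=6; D->plug->D->R->C->L->F->refl->B->L'->E->R'->C->plug->C
Char 5 ('H'): step: R->2, L=6; H->plug->H->R->F->L->A->refl->C->L'->D->R'->B->plug->B
Char 6 ('G'): step: R->3, L=6; G->plug->G->R->E->L->B->refl->F->L'->C->R'->A->plug->A
Char 7 ('B'): step: R->4, L=6; B->plug->B->R->F->L->A->refl->C->L'->D->R'->F->plug->F
Char 8 ('B'): step: R->5, L=6; B->plug->B->R->H->L->G->refl->D->L'->A->R'->G->plug->G
Char 9 ('B'): step: R->6, L=6; B->plug->B->R->C->L->F->refl->B->L'->E->R'->C->plug->C
Final: ciphertext=FBHCBAFGC, RIGHT=6, LEFT=6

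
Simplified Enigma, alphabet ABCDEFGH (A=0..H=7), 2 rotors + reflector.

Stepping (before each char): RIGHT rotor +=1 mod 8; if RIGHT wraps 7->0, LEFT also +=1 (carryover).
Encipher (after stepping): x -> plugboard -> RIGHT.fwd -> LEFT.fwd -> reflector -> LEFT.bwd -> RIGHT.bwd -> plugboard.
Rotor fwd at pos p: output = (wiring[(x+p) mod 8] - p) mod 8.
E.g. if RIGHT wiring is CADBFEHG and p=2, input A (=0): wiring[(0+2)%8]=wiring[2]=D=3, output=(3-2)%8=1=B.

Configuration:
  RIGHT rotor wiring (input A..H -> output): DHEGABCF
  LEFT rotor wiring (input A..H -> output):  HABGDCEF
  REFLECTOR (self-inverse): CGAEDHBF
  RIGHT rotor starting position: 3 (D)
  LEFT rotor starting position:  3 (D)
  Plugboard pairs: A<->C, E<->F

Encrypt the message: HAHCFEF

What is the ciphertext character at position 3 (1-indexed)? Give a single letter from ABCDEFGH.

Char 1 ('H'): step: R->4, L=3; H->plug->H->R->C->L->H->refl->F->L'->G->R'->C->plug->A
Char 2 ('A'): step: R->5, L=3; A->plug->C->R->A->L->D->refl->E->L'->F->R'->B->plug->B
Char 3 ('H'): step: R->6, L=3; H->plug->H->R->D->L->B->refl->G->L'->H->R'->B->plug->B

B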